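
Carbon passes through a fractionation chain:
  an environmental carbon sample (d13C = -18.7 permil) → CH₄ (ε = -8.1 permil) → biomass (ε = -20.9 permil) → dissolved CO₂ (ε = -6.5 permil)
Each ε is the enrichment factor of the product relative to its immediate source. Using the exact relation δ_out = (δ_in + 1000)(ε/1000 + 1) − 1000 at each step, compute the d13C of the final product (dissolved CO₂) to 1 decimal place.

step 1: δ = (-18.70 + 1000)·(-8.1/1000 + 1) − 1000 = -26.65 permil
step 2: δ = (-26.65 + 1000)·(-20.9/1000 + 1) − 1000 = -46.99 permil
step 3: δ = (-46.99 + 1000)·(-6.5/1000 + 1) − 1000 = -53.19 permil

-53.2 permil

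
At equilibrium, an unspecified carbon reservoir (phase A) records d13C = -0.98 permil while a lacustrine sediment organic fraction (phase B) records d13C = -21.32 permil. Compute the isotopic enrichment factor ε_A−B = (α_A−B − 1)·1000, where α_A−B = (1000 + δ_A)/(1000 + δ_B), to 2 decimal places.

α_A−B = (1000 + -0.98) / (1000 + -21.32) = 999.02 / 978.68 = 1.020783
ε_A−B = (1.020783 − 1) × 1000 = 20.783 permil
(The approximation ε ≈ δ_A − δ_B would give 20.34 permil.)

20.78 permil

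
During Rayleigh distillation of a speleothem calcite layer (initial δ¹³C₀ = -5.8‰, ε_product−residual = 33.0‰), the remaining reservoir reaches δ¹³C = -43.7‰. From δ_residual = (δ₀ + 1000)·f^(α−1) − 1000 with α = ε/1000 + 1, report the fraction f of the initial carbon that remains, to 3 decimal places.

α − 1 = ε/1000 = 0.0330
(δ_res + 1000)/(δ₀ + 1000) = (-43.7 + 1000)/(-5.8 + 1000) = 956.3/994.2 = 0.961879
f = 0.961879^(1/0.0330) = exp(ln(0.961879)/0.0330) = exp(-0.03887/0.0330)
f = exp(-1.1778) = 0.3080

0.308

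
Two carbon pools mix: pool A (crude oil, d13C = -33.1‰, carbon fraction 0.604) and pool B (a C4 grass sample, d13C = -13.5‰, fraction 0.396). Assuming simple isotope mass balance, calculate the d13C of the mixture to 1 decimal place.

δ_mix = f_A·δ_A + f_B·δ_B
δ_mix = 0.604 × (-33.1) + 0.396 × (-13.5)
δ_mix = -19.99 + -5.35 = -25.34‰

-25.3‰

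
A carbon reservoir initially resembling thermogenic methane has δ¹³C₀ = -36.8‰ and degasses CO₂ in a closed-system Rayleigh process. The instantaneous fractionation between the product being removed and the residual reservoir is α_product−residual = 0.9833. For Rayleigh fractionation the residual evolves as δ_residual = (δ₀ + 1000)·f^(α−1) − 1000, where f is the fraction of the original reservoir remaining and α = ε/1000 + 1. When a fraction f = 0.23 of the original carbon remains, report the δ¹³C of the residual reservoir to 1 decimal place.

-12.9‰

Rayleigh residual: δ_res = (δ₀ + 1000)·f^(α−1) − 1000
α − 1 = -0.01670
f^(α−1) = 0.23^(-0.01670) = 1.024847
δ_res = (-36.8 + 1000) × 1.024847 − 1000 = 987.133 − 1000 = -12.87‰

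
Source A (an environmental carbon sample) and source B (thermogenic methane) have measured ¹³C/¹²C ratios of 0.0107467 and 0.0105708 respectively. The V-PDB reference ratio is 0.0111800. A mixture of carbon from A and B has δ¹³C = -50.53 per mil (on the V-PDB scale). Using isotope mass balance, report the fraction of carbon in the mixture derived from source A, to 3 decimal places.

0.252

δ_A = (0.0107467/0.0111800 − 1)×1000 = (0.961243 − 1)×1000 = -38.757 per mil
δ_B = (0.0105708/0.0111800 − 1)×1000 = (0.945510 − 1)×1000 = -54.490 per mil
f_A = (δ_mix − δ_B)/(δ_A − δ_B) = (-50.53 − (-54.490))/(-38.757 − (-54.490))
f_A = 3.960 / 15.733 = 0.2517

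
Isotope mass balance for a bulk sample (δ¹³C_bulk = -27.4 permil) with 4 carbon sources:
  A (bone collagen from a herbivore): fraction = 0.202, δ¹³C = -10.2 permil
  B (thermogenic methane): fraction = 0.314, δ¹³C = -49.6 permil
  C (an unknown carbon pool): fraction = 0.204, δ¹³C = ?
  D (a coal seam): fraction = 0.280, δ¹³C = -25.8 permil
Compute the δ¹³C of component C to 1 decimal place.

Isotope mass balance: δ_bulk = Σ fᵢ·δᵢ.
-27.4 = 0.202×(-10.2) + 0.314×(-49.6) + 0.204×δ_C + 0.280×(-25.8)
0.204·δ_C = -27.4 − (-24.859) = -2.541
δ_C = -2.541 / 0.204 = -12.46 permil

-12.5 permil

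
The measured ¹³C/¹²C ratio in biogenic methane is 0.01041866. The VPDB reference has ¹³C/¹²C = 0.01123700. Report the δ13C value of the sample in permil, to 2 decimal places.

δ13C = (R_sample / R_standard − 1) × 1000
R_sample / R_standard = 0.01041866 / 0.01123700 = 0.927175
δ13C = (0.927175 − 1) × 1000 = -72.825 permil

-72.83 permil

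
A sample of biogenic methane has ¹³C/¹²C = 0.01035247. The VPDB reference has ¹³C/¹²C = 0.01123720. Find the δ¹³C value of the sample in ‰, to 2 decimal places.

δ¹³C = (R_sample / R_standard − 1) × 1000
R_sample / R_standard = 0.01035247 / 0.01123720 = 0.921268
δ¹³C = (0.921268 − 1) × 1000 = -78.732‰

-78.73‰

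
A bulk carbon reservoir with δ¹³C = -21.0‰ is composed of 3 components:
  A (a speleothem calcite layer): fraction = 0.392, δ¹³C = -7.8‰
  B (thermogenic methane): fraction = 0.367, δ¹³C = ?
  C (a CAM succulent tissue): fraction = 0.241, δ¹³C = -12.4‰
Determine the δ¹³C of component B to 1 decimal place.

-40.7‰

Isotope mass balance: δ_bulk = Σ fᵢ·δᵢ.
-21.0 = 0.392×(-7.8) + 0.367×δ_B + 0.241×(-12.4)
0.367·δ_B = -21.0 − (-6.046) = -14.954
δ_B = -14.954 / 0.367 = -40.75‰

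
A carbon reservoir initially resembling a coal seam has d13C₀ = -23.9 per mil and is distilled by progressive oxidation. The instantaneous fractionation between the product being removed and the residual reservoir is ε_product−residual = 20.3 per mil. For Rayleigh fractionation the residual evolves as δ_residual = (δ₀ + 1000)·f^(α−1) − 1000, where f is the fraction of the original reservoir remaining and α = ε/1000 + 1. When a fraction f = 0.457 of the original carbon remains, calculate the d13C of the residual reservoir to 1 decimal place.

-39.3 per mil

Rayleigh residual: δ_res = (δ₀ + 1000)·f^(α−1) − 1000
α = ε/1000 + 1 = 1.02030, so α − 1 = 0.02030
f^(α−1) = 0.457^(0.02030) = 0.984229
δ_res = (-23.9 + 1000) × 0.984229 − 1000 = 960.706 − 1000 = -39.29 per mil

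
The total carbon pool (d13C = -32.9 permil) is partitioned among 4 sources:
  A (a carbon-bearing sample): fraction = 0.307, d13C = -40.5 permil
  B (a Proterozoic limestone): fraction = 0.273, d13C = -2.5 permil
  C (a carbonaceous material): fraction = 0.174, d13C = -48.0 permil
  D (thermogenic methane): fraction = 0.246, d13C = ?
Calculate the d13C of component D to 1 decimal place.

-46.5 permil

Isotope mass balance: δ_bulk = Σ fᵢ·δᵢ.
-32.9 = 0.307×(-40.5) + 0.273×(-2.5) + 0.174×(-48.0) + 0.246×δ_D
0.246·δ_D = -32.9 − (-21.468) = -11.432
δ_D = -11.432 / 0.246 = -46.47 permil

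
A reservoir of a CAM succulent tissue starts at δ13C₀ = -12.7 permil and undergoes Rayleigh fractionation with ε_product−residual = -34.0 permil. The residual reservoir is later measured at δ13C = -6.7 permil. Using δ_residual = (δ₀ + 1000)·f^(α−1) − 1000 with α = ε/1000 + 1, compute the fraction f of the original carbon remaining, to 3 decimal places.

α − 1 = ε/1000 = -0.0340
(δ_res + 1000)/(δ₀ + 1000) = (-6.7 + 1000)/(-12.7 + 1000) = 993.3/987.3 = 1.006077
f = 1.006077^(1/-0.0340) = exp(ln(1.006077)/-0.0340) = exp(0.00606/-0.0340)
f = exp(-0.1782) = 0.8368

0.837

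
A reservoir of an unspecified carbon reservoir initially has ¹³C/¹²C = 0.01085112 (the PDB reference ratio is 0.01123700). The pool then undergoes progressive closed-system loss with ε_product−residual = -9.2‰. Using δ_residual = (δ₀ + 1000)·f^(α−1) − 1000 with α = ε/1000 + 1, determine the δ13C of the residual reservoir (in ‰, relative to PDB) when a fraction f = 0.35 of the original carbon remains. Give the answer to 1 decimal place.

-25.0‰

δ₀ = (0.01085112/0.01123700 − 1)×1000 = (0.965660 − 1)×1000 = -34.340‰
α − 1 = ε/1000 = -0.0092
f^(α−1) = 0.35^(-0.0092) = 1.009705
δ_res = (-34.340 + 1000) × 1.009705 − 1000 = 975.032 − 1000 = -24.97‰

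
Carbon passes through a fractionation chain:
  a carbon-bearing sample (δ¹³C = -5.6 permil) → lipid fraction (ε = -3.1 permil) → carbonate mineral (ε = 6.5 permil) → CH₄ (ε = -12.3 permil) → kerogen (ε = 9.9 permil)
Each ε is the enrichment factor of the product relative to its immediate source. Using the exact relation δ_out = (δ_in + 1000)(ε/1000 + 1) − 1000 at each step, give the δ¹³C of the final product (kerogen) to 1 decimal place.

-4.8 permil

step 1: δ = (-5.60 + 1000)·(-3.1/1000 + 1) − 1000 = -8.68 permil
step 2: δ = (-8.68 + 1000)·(6.5/1000 + 1) − 1000 = -2.24 permil
step 3: δ = (-2.24 + 1000)·(-12.3/1000 + 1) − 1000 = -14.51 permil
step 4: δ = (-14.51 + 1000)·(9.9/1000 + 1) − 1000 = -4.76 permil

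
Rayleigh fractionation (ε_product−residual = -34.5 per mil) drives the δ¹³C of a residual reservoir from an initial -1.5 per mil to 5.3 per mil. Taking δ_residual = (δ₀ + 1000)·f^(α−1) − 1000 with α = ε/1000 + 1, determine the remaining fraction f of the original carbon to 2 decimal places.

0.82

α − 1 = ε/1000 = -0.0345
(δ_res + 1000)/(δ₀ + 1000) = (5.3 + 1000)/(-1.5 + 1000) = 1005.3/998.5 = 1.006810
f = 1.006810^(1/-0.0345) = exp(ln(1.006810)/-0.0345) = exp(0.00679/-0.0345)
f = exp(-0.1967) = 0.8214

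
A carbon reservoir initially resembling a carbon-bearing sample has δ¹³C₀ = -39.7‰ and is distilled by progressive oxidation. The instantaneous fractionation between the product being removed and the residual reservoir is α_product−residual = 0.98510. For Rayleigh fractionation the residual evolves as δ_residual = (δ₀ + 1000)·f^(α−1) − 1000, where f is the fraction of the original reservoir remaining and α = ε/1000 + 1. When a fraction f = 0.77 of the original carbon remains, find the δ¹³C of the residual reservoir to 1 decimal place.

Rayleigh residual: δ_res = (δ₀ + 1000)·f^(α−1) − 1000
α − 1 = -0.01490
f^(α−1) = 0.77^(-0.01490) = 1.003902
δ_res = (-39.7 + 1000) × 1.003902 − 1000 = 964.047 − 1000 = -35.95‰

-36.0‰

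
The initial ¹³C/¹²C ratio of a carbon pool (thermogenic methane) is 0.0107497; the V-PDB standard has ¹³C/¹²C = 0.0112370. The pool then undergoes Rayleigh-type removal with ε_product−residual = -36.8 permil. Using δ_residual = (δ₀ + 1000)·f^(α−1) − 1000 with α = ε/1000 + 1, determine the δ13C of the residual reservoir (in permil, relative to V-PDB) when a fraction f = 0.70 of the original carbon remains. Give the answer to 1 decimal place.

δ₀ = (0.0107497/0.0112370 − 1)×1000 = (0.956634 − 1)×1000 = -43.366 permil
α − 1 = ε/1000 = -0.0368
f^(α−1) = 0.70^(-0.0368) = 1.013212
δ_res = (-43.366 + 1000) × 1.013212 − 1000 = 969.274 − 1000 = -30.73 permil

-30.7 permil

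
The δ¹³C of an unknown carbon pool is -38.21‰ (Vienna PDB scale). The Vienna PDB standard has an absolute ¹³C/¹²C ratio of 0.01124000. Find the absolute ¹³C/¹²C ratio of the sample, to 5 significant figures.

R_sample = R_standard × (δ¹³C/1000 + 1)
R_sample = 0.01124000 × (-38.21/1000 + 1) = 0.01124000 × 0.961790
R_sample = 0.0108105

0.010811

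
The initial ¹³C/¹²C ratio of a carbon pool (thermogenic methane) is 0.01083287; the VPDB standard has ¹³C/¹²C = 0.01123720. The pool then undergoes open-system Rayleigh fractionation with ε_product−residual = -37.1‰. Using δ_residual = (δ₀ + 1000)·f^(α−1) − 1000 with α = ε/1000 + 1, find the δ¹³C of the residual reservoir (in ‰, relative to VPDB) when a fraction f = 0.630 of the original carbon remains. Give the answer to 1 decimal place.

-19.3‰

δ₀ = (0.01083287/0.01123720 − 1)×1000 = (0.964019 − 1)×1000 = -35.981‰
α − 1 = ε/1000 = -0.0371
f^(α−1) = 0.630^(-0.0371) = 1.017289
δ_res = (-35.981 + 1000) × 1.017289 − 1000 = 980.686 − 1000 = -19.31‰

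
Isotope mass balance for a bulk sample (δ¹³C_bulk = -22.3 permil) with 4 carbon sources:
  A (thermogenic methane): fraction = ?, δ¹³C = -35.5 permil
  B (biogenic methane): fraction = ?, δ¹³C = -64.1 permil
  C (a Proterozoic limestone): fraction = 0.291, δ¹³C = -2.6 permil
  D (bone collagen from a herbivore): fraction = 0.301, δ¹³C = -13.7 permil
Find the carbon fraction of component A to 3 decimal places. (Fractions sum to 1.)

0.305

Let f_A and f_B be the unknown fractions; fractions sum to 1 so f_A + f_B = 0.408.
Mass balance: Σ fᵢ·δᵢ = δ_bulk ⇒ f_A·(-35.5) + f_B·(-64.1) = -22.3 − (-4.880) = -17.420
Substitute f_B = 0.408 − f_A:
f_A·(-35.5 − -64.1) = -17.420 − 0.408×(-64.1) = 8.733
f_A = 8.733 / 28.6 = 0.3054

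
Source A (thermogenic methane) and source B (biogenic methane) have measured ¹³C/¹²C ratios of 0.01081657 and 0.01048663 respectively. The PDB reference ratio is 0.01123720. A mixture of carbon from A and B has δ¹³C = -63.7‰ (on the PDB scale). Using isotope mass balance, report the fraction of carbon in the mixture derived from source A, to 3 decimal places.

0.105

δ_A = (0.01081657/0.01123720 − 1)×1000 = (0.962568 − 1)×1000 = -37.432‰
δ_B = (0.01048663/0.01123720 − 1)×1000 = (0.933207 − 1)×1000 = -66.793‰
f_A = (δ_mix − δ_B)/(δ_A − δ_B) = (-63.7 − (-66.793))/(-37.432 − (-66.793))
f_A = 3.093 / 29.361 = 0.1054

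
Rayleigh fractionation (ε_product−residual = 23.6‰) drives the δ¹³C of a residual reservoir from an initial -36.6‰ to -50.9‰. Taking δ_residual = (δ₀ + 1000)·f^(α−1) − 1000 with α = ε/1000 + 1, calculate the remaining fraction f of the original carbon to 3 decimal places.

α − 1 = ε/1000 = 0.0236
(δ_res + 1000)/(δ₀ + 1000) = (-50.9 + 1000)/(-36.6 + 1000) = 949.1/963.4 = 0.985157
f = 0.985157^(1/0.0236) = exp(ln(0.985157)/0.0236) = exp(-0.01495/0.0236)
f = exp(-0.6337) = 0.5306

0.531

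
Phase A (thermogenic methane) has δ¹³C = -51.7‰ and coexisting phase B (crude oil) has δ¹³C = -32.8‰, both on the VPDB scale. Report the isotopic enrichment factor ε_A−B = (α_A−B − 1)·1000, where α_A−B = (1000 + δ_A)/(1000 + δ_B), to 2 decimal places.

α_A−B = (1000 + -51.7) / (1000 + -32.8) = 948.3 / 967.2 = 0.980459
ε_A−B = (0.980459 − 1) × 1000 = -19.541‰
(The approximation ε ≈ δ_A − δ_B would give -18.9‰.)

-19.54‰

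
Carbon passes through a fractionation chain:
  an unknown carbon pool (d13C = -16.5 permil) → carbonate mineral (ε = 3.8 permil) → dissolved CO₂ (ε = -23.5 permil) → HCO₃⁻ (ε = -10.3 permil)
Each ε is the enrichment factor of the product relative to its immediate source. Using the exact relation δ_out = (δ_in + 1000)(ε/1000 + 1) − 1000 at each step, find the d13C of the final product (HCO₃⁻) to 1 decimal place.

-45.9 permil

step 1: δ = (-16.50 + 1000)·(3.8/1000 + 1) − 1000 = -12.76 permil
step 2: δ = (-12.76 + 1000)·(-23.5/1000 + 1) − 1000 = -35.96 permil
step 3: δ = (-35.96 + 1000)·(-10.3/1000 + 1) − 1000 = -45.89 permil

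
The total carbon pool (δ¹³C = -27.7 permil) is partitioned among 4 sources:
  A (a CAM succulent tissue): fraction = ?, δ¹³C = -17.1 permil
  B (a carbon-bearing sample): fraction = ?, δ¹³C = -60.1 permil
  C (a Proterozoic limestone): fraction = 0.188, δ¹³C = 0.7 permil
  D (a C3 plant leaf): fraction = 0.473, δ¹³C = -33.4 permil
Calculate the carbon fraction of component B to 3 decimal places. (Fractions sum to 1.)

0.145

Let f_B and f_A be the unknown fractions; fractions sum to 1 so f_B + f_A = 0.339.
Mass balance: Σ fᵢ·δᵢ = δ_bulk ⇒ f_B·(-60.1) + f_A·(-17.1) = -27.7 − (-15.667) = -12.033
Substitute f_A = 0.339 − f_B:
f_B·(-60.1 − -17.1) = -12.033 − 0.339×(-17.1) = -6.237
f_B = -6.237 / -43.0 = 0.1450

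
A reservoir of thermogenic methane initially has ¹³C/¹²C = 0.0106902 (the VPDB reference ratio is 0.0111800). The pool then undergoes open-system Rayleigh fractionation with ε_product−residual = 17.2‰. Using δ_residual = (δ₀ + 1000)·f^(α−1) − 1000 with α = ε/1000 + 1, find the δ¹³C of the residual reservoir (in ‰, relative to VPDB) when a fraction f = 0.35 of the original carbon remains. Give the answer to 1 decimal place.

-60.9‰

δ₀ = (0.0106902/0.0111800 − 1)×1000 = (0.956190 − 1)×1000 = -43.810‰
α − 1 = ε/1000 = 0.0172
f^(α−1) = 0.35^(0.0172) = 0.982105
δ_res = (-43.810 + 1000) × 0.982105 − 1000 = 939.079 − 1000 = -60.92‰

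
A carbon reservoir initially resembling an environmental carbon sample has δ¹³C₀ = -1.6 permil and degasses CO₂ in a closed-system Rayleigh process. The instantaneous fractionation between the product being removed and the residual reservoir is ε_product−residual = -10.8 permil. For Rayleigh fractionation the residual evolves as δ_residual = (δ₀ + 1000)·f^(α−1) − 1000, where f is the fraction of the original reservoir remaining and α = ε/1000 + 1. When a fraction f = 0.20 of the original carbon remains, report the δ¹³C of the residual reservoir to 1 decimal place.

Rayleigh residual: δ_res = (δ₀ + 1000)·f^(α−1) − 1000
α = ε/1000 + 1 = 0.98920, so α − 1 = -0.01080
f^(α−1) = 0.20^(-0.01080) = 1.017534
δ_res = (-1.6 + 1000) × 1.017534 − 1000 = 1015.906 − 1000 = 15.91 permil

15.9 permil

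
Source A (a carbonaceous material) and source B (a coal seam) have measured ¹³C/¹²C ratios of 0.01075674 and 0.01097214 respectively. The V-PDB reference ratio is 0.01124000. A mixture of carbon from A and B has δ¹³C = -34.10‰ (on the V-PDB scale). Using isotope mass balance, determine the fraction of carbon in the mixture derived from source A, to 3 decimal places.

δ_A = (0.01075674/0.01124000 − 1)×1000 = (0.957005 − 1)×1000 = -42.995‰
δ_B = (0.01097214/0.01124000 − 1)×1000 = (0.976169 − 1)×1000 = -23.831‰
f_A = (δ_mix − δ_B)/(δ_A − δ_B) = (-34.10 − (-23.831))/(-42.995 − (-23.831))
f_A = -10.269 / -19.164 = 0.5359

0.536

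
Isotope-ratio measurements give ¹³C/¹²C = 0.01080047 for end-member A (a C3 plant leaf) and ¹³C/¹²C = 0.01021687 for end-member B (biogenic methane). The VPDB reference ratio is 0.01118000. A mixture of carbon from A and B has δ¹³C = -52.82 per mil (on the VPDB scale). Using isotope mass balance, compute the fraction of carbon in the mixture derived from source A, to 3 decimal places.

δ_A = (0.01080047/0.01118000 − 1)×1000 = (0.966053 − 1)×1000 = -33.947 per mil
δ_B = (0.01021687/0.01118000 − 1)×1000 = (0.913852 − 1)×1000 = -86.148 per mil
f_A = (δ_mix − δ_B)/(δ_A − δ_B) = (-52.82 − (-86.148))/(-33.947 − (-86.148))
f_A = 33.328 / 52.200 = 0.6385

0.638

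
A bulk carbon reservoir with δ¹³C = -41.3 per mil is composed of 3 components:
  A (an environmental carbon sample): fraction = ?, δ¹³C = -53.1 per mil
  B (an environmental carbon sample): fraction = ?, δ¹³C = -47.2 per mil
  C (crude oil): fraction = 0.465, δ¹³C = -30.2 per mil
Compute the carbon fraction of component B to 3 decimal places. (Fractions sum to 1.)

Let f_B and f_A be the unknown fractions; fractions sum to 1 so f_B + f_A = 0.535.
Mass balance: Σ fᵢ·δᵢ = δ_bulk ⇒ f_B·(-47.2) + f_A·(-53.1) = -41.3 − (-14.043) = -27.257
Substitute f_A = 0.535 − f_B:
f_B·(-47.2 − -53.1) = -27.257 − 0.535×(-53.1) = 1.152
f_B = 1.152 / 5.9 = 0.1952

0.195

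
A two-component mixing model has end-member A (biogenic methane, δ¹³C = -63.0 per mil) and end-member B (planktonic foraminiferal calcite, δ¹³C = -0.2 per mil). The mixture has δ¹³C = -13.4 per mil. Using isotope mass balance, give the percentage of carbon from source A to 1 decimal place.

δ_mix = f_A·δ_A + (1 − f_A)·δ_B  ⇒  f_A = (δ_mix − δ_B)/(δ_A − δ_B)
f_A = (-13.4 − (-0.2)) / (-63.0 − (-0.2))
f_A = -13.2 / -62.8 = 0.2102

21.0%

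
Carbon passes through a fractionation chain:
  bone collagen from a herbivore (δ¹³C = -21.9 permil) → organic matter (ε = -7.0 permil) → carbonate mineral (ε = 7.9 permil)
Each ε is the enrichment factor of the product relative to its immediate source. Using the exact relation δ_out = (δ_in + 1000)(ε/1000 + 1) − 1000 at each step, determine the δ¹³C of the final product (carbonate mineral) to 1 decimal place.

step 1: δ = (-21.90 + 1000)·(-7.0/1000 + 1) − 1000 = -28.75 permil
step 2: δ = (-28.75 + 1000)·(7.9/1000 + 1) − 1000 = -21.07 permil

-21.1 permil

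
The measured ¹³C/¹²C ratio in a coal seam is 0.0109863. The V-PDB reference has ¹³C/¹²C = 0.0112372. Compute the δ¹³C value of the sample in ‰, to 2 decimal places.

δ¹³C = (R_sample / R_standard − 1) × 1000
R_sample / R_standard = 0.0109863 / 0.0112372 = 0.977672
δ¹³C = (0.977672 − 1) × 1000 = -22.328‰

-22.33‰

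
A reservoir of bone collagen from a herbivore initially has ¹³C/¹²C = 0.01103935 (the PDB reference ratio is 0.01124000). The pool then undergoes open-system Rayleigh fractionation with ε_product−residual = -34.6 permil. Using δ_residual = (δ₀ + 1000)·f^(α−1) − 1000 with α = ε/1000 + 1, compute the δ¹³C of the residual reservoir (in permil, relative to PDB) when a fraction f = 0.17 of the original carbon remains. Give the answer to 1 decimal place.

δ₀ = (0.01103935/0.01124000 − 1)×1000 = (0.982149 − 1)×1000 = -17.851 permil
α − 1 = ε/1000 = -0.0346
f^(α−1) = 0.17^(-0.0346) = 1.063228
δ_res = (-17.851 + 1000) × 1.063228 − 1000 = 1044.248 − 1000 = 44.25 permil

44.2 permil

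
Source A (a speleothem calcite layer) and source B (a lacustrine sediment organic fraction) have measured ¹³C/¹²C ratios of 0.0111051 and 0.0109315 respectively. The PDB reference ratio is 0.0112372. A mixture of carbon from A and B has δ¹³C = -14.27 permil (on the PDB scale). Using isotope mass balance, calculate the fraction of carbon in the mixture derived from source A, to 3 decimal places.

δ_A = (0.0111051/0.0112372 − 1)×1000 = (0.988244 − 1)×1000 = -11.756 permil
δ_B = (0.0109315/0.0112372 − 1)×1000 = (0.972796 − 1)×1000 = -27.204 permil
f_A = (δ_mix − δ_B)/(δ_A − δ_B) = (-14.27 − (-27.204))/(-11.756 − (-27.204))
f_A = 12.934 / 15.449 = 0.8372

0.837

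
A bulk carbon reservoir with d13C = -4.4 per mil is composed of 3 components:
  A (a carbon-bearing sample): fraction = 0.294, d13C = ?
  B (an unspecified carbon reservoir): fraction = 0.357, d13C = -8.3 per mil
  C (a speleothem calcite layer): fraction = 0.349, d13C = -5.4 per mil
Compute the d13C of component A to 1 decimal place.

1.5 per mil

Isotope mass balance: δ_bulk = Σ fᵢ·δᵢ.
-4.4 = 0.294×δ_A + 0.357×(-8.3) + 0.349×(-5.4)
0.294·δ_A = -4.4 − (-4.848) = 0.448
δ_A = 0.448 / 0.294 = 1.52 per mil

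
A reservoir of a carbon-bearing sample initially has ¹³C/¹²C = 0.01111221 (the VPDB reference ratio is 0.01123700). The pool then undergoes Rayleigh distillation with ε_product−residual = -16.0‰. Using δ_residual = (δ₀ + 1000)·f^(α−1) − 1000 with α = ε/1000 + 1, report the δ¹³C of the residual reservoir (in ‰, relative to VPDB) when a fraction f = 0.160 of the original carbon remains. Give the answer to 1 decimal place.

18.3‰

δ₀ = (0.01111221/0.01123700 − 1)×1000 = (0.988895 − 1)×1000 = -11.105‰
α − 1 = ε/1000 = -0.0160
f^(α−1) = 0.160^(-0.0160) = 1.029755
δ_res = (-11.105 + 1000) × 1.029755 − 1000 = 1018.320 − 1000 = 18.32‰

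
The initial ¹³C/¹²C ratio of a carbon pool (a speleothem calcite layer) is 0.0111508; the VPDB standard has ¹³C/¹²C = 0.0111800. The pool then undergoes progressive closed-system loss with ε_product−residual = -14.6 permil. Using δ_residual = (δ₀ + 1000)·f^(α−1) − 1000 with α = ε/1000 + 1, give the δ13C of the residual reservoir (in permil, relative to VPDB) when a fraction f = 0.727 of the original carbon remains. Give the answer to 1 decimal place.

2.0 permil

δ₀ = (0.0111508/0.0111800 − 1)×1000 = (0.997388 − 1)×1000 = -2.612 permil
α − 1 = ε/1000 = -0.0146
f^(α−1) = 0.727^(-0.0146) = 1.004666
δ_res = (-2.612 + 1000) × 1.004666 − 1000 = 1002.042 − 1000 = 2.04 permil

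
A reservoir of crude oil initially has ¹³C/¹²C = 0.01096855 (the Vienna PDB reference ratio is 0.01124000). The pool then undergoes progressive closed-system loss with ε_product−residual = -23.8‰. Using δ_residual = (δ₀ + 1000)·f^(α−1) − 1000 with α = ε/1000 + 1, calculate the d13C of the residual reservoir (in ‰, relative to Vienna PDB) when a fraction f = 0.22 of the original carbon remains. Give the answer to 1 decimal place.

δ₀ = (0.01096855/0.01124000 − 1)×1000 = (0.975850 − 1)×1000 = -24.150‰
α − 1 = ε/1000 = -0.0238
f^(α−1) = 0.22^(-0.0238) = 1.036693
δ_res = (-24.150 + 1000) × 1.036693 − 1000 = 1011.657 − 1000 = 11.66‰

11.7‰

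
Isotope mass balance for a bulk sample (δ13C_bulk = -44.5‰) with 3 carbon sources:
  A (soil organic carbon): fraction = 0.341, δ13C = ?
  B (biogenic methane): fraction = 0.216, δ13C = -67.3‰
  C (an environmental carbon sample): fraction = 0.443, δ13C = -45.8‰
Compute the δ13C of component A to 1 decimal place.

-28.4‰

Isotope mass balance: δ_bulk = Σ fᵢ·δᵢ.
-44.5 = 0.341×δ_A + 0.216×(-67.3) + 0.443×(-45.8)
0.341·δ_A = -44.5 − (-34.826) = -9.674
δ_A = -9.674 / 0.341 = -28.37‰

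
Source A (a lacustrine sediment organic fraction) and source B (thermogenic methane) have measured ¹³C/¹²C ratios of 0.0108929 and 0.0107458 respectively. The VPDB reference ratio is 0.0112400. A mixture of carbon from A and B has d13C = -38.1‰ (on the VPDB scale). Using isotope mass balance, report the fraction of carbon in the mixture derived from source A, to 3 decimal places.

δ_A = (0.0108929/0.0112400 − 1)×1000 = (0.969119 − 1)×1000 = -30.881‰
δ_B = (0.0107458/0.0112400 − 1)×1000 = (0.956032 − 1)×1000 = -43.968‰
f_A = (δ_mix − δ_B)/(δ_A − δ_B) = (-38.1 − (-43.968))/(-30.881 − (-43.968))
f_A = 5.868 / 13.087 = 0.4484

0.448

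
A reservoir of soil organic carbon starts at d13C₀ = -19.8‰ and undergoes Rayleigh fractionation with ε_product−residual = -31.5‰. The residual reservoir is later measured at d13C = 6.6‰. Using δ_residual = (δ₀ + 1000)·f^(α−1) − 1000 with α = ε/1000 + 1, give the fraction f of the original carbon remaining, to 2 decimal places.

α − 1 = ε/1000 = -0.0315
(δ_res + 1000)/(δ₀ + 1000) = (6.6 + 1000)/(-19.8 + 1000) = 1006.6/980.2 = 1.026933
f = 1.026933^(1/-0.0315) = exp(ln(1.026933)/-0.0315) = exp(0.02658/-0.0315)
f = exp(-0.8437) = 0.4301

0.43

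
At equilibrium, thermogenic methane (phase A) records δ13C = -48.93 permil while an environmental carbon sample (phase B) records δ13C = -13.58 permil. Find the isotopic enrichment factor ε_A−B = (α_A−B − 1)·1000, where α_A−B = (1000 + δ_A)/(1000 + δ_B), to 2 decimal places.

α_A−B = (1000 + -48.93) / (1000 + -13.58) = 951.07 / 986.42 = 0.964163
ε_A−B = (0.964163 − 1) × 1000 = -35.837 permil
(The approximation ε ≈ δ_A − δ_B would give -35.35 permil.)

-35.84 permil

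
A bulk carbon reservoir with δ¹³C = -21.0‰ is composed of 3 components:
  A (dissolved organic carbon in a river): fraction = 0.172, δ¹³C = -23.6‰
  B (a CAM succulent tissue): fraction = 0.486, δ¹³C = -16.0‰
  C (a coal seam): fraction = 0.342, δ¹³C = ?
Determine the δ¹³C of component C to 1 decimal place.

Isotope mass balance: δ_bulk = Σ fᵢ·δᵢ.
-21.0 = 0.172×(-23.6) + 0.486×(-16.0) + 0.342×δ_C
0.342·δ_C = -21.0 − (-11.835) = -9.165
δ_C = -9.165 / 0.342 = -26.80‰

-26.8‰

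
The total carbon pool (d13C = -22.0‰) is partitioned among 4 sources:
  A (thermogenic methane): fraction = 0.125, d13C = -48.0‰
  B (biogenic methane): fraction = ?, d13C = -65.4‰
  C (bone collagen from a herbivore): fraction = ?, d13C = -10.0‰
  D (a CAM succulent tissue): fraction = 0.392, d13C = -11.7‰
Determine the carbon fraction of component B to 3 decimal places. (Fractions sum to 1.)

Let f_B and f_C be the unknown fractions; fractions sum to 1 so f_B + f_C = 0.483.
Mass balance: Σ fᵢ·δᵢ = δ_bulk ⇒ f_B·(-65.4) + f_C·(-10.0) = -22.0 − (-10.586) = -11.414
Substitute f_C = 0.483 − f_B:
f_B·(-65.4 − -10.0) = -11.414 − 0.483×(-10.0) = -6.584
f_B = -6.584 / -55.4 = 0.1188

0.119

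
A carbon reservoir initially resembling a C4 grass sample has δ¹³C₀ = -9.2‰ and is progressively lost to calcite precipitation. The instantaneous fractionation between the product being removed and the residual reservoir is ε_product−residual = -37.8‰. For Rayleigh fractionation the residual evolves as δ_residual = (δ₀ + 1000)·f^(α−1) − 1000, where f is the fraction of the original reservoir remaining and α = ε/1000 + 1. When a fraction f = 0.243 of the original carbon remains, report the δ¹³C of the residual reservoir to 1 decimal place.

45.2‰

Rayleigh residual: δ_res = (δ₀ + 1000)·f^(α−1) − 1000
α = ε/1000 + 1 = 0.96220, so α − 1 = -0.03780
f^(α−1) = 0.243^(-0.03780) = 1.054931
δ_res = (-9.2 + 1000) × 1.054931 − 1000 = 1045.226 − 1000 = 45.23‰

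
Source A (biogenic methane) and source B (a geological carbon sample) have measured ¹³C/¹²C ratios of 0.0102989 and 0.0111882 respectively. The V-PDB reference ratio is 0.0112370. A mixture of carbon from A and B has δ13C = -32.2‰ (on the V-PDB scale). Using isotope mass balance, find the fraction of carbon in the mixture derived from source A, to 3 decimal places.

0.352

δ_A = (0.0102989/0.0112370 − 1)×1000 = (0.916517 − 1)×1000 = -83.483‰
δ_B = (0.0111882/0.0112370 − 1)×1000 = (0.995657 − 1)×1000 = -4.343‰
f_A = (δ_mix − δ_B)/(δ_A − δ_B) = (-32.2 − (-4.343))/(-83.483 − (-4.343))
f_A = -27.857 / -79.140 = 0.3520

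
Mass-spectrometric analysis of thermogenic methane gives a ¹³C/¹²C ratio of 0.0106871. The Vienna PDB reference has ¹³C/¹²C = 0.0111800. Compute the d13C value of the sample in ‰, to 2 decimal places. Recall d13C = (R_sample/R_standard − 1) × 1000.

-44.09‰

d13C = (R_sample / R_standard − 1) × 1000
R_sample / R_standard = 0.0106871 / 0.0111800 = 0.955912
d13C = (0.955912 − 1) × 1000 = -44.088‰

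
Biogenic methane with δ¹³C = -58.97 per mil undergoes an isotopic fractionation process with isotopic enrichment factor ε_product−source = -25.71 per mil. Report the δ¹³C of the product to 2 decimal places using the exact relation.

-83.16 per mil

Exactly, δ_product = (δ_source + 1000)·(ε/1000 + 1) − 1000.
δ_product = (-58.97 + 1000) × (-25.71/1000 + 1) − 1000
δ_product = -83.164 per mil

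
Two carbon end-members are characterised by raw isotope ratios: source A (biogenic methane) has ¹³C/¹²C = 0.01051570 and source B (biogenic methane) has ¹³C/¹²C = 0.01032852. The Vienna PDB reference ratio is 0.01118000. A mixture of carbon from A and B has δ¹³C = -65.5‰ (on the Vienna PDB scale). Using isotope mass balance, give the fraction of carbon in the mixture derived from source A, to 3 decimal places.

0.637

δ_A = (0.01051570/0.01118000 − 1)×1000 = (0.940581 − 1)×1000 = -59.419‰
δ_B = (0.01032852/0.01118000 − 1)×1000 = (0.923839 − 1)×1000 = -76.161‰
f_A = (δ_mix − δ_B)/(δ_A − δ_B) = (-65.5 − (-76.161))/(-59.419 − (-76.161))
f_A = 10.661 / 16.742 = 0.6368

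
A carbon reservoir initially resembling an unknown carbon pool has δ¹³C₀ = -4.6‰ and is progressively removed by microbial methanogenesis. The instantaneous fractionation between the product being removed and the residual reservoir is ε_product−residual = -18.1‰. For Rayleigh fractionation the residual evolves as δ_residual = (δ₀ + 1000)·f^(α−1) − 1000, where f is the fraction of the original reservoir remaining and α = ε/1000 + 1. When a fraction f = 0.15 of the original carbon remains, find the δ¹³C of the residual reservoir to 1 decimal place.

30.2‰

Rayleigh residual: δ_res = (δ₀ + 1000)·f^(α−1) − 1000
α = ε/1000 + 1 = 0.98190, so α − 1 = -0.01810
f^(α−1) = 0.15^(-0.01810) = 1.034934
δ_res = (-4.6 + 1000) × 1.034934 − 1000 = 1030.174 − 1000 = 30.17‰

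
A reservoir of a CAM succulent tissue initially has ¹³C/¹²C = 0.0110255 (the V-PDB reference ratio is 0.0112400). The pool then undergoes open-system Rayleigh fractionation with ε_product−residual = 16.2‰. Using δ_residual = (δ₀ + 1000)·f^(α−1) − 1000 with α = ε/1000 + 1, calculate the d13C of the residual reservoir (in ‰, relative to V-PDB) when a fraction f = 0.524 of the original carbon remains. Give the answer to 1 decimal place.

-29.3‰

δ₀ = (0.0110255/0.0112400 − 1)×1000 = (0.980916 − 1)×1000 = -19.084‰
α − 1 = ε/1000 = 0.0162
f^(α−1) = 0.524^(0.0162) = 0.989585
δ_res = (-19.084 + 1000) × 0.989585 − 1000 = 970.700 − 1000 = -29.30‰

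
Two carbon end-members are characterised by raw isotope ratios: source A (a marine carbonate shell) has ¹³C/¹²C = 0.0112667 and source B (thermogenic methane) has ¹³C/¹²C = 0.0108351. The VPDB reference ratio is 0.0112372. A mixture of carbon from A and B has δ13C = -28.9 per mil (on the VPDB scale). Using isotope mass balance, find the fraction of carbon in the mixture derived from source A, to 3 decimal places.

0.179

δ_A = (0.0112667/0.0112372 − 1)×1000 = (1.002625 − 1)×1000 = 2.625 per mil
δ_B = (0.0108351/0.0112372 − 1)×1000 = (0.964217 − 1)×1000 = -35.783 per mil
f_A = (δ_mix − δ_B)/(δ_A − δ_B) = (-28.9 − (-35.783))/(2.625 − (-35.783))
f_A = 6.883 / 38.408 = 0.1792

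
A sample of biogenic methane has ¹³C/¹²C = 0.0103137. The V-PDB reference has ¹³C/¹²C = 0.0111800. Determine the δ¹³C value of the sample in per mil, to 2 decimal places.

δ¹³C = (R_sample / R_standard − 1) × 1000
R_sample / R_standard = 0.0103137 / 0.0111800 = 0.922513
δ¹³C = (0.922513 − 1) × 1000 = -77.487 per mil

-77.49 per mil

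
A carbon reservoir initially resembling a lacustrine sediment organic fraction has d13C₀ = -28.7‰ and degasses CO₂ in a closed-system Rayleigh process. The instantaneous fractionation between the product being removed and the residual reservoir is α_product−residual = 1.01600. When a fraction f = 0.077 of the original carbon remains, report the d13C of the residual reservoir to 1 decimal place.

Rayleigh residual: δ_res = (δ₀ + 1000)·f^(α−1) − 1000
α − 1 = 0.01600
f^(α−1) = 0.077^(0.01600) = 0.959807
δ_res = (-28.7 + 1000) × 0.959807 − 1000 = 932.260 − 1000 = -67.74‰

-67.7‰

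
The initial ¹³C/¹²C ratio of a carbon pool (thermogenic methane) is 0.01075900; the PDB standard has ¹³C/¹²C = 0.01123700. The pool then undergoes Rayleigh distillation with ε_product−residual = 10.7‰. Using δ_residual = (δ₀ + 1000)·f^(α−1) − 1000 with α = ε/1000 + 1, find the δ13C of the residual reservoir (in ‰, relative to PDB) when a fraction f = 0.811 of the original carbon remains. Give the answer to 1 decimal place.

-44.7‰

δ₀ = (0.01075900/0.01123700 − 1)×1000 = (0.957462 − 1)×1000 = -42.538‰
α − 1 = ε/1000 = 0.0107
f^(α−1) = 0.811^(0.0107) = 0.997761
δ_res = (-42.538 + 1000) × 0.997761 − 1000 = 955.318 − 1000 = -44.68‰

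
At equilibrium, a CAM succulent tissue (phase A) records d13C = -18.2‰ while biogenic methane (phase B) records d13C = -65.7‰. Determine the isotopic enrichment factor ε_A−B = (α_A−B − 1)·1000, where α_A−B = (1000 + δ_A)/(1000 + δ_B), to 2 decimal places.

50.84‰

α_A−B = (1000 + -18.2) / (1000 + -65.7) = 981.8 / 934.3 = 1.050840
ε_A−B = (1.050840 − 1) × 1000 = 50.840‰
(The approximation ε ≈ δ_A − δ_B would give 47.5‰.)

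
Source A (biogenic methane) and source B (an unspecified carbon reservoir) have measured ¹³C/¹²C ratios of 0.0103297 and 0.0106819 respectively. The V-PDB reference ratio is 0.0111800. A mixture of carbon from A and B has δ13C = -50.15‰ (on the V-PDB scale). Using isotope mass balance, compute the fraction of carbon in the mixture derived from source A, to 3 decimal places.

0.178

δ_A = (0.0103297/0.0111800 − 1)×1000 = (0.923945 − 1)×1000 = -76.055‰
δ_B = (0.0106819/0.0111800 − 1)×1000 = (0.955447 − 1)×1000 = -44.553‰
f_A = (δ_mix − δ_B)/(δ_A − δ_B) = (-50.15 − (-44.553))/(-76.055 − (-44.553))
f_A = -5.597 / -31.503 = 0.1777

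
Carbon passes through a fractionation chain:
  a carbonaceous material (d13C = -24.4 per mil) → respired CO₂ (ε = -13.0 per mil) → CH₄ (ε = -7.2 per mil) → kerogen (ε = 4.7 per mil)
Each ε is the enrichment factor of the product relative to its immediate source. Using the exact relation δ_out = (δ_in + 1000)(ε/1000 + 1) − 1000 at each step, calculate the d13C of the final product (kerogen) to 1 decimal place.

step 1: δ = (-24.40 + 1000)·(-13.0/1000 + 1) − 1000 = -37.08 per mil
step 2: δ = (-37.08 + 1000)·(-7.2/1000 + 1) − 1000 = -44.02 per mil
step 3: δ = (-44.02 + 1000)·(4.7/1000 + 1) − 1000 = -39.52 per mil

-39.5 per mil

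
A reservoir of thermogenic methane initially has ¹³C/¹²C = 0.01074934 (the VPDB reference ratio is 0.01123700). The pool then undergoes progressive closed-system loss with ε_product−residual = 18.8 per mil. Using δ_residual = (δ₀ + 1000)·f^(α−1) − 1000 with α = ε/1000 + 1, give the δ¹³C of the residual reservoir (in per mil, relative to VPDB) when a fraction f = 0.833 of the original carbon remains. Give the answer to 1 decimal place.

-46.7 per mil

δ₀ = (0.01074934/0.01123700 − 1)×1000 = (0.956602 − 1)×1000 = -43.398 per mil
α − 1 = ε/1000 = 0.0188
f^(α−1) = 0.833^(0.0188) = 0.996571
δ_res = (-43.398 + 1000) × 0.996571 − 1000 = 953.322 − 1000 = -46.68 per mil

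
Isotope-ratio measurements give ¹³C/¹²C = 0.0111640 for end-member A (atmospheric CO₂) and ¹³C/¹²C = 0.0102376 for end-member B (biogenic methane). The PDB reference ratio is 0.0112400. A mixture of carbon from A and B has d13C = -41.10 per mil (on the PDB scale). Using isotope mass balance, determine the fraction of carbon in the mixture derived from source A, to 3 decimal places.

0.583

δ_A = (0.0111640/0.0112400 − 1)×1000 = (0.993238 − 1)×1000 = -6.762 per mil
δ_B = (0.0102376/0.0112400 − 1)×1000 = (0.910819 − 1)×1000 = -89.181 per mil
f_A = (δ_mix − δ_B)/(δ_A − δ_B) = (-41.10 − (-89.181))/(-6.762 − (-89.181))
f_A = 48.081 / 82.420 = 0.5834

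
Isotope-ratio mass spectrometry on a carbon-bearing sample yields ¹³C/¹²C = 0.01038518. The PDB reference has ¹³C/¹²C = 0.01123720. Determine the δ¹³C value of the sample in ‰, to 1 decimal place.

-75.8‰

δ¹³C = (R_sample / R_standard − 1) × 1000
R_sample / R_standard = 0.01038518 / 0.01123720 = 0.924179
δ¹³C = (0.924179 − 1) × 1000 = -75.82‰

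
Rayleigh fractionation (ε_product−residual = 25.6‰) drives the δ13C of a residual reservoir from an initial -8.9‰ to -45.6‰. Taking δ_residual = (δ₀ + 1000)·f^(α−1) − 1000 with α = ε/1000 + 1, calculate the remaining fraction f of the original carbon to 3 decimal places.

0.229

α − 1 = ε/1000 = 0.0256
(δ_res + 1000)/(δ₀ + 1000) = (-45.6 + 1000)/(-8.9 + 1000) = 954.4/991.1 = 0.962970
f = 0.962970^(1/0.0256) = exp(ln(0.962970)/0.0256) = exp(-0.03773/0.0256)
f = exp(-1.4739) = 0.2290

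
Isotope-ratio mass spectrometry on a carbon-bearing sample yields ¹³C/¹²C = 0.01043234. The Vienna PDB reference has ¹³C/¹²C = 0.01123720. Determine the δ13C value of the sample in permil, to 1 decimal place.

δ13C = (R_sample / R_standard − 1) × 1000
R_sample / R_standard = 0.01043234 / 0.01123720 = 0.928375
δ13C = (0.928375 − 1) × 1000 = -71.62 permil

-71.6 permil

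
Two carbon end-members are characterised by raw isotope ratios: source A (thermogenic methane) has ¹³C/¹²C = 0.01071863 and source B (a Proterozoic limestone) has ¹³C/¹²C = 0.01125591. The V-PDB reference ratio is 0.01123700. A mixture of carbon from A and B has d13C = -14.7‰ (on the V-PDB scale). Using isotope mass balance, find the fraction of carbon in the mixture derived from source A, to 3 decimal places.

0.343

δ_A = (0.01071863/0.01123700 − 1)×1000 = (0.953869 − 1)×1000 = -46.131‰
δ_B = (0.01125591/0.01123700 − 1)×1000 = (1.001683 − 1)×1000 = 1.683‰
f_A = (δ_mix − δ_B)/(δ_A − δ_B) = (-14.7 − (1.683))/(-46.131 − (1.683))
f_A = -16.383 / -47.813 = 0.3426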